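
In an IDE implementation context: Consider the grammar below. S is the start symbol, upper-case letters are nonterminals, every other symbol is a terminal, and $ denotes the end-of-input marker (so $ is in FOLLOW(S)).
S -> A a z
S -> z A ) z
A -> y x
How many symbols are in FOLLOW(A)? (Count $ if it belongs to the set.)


S is the start symbol and does not occur in any rule body, so FOLLOW(S) = {$}.
Examining every occurrence of A in a rule body:
  S -> A a z : A is followed by terminal 'a' -> add 'a'
  S -> z A ) z : A is followed by terminal ')' -> add ')'
  A -> y x : A does not occur in the body -> contributes nothing
FOLLOW(A) = {), a}
Count: 2

2


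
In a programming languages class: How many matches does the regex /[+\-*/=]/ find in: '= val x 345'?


Pattern: /[+\-*/=]/ (operators)
Input: '= val x 345'
Scanning for matches:
  Match 1: '='
Total matches: 1

1


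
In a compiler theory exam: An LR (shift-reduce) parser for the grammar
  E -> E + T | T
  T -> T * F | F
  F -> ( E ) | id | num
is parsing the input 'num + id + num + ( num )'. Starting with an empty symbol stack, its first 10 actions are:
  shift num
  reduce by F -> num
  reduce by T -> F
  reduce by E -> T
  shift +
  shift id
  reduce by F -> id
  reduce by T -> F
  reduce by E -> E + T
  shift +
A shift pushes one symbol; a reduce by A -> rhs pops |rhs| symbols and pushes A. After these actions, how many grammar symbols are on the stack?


Tracking the symbol stack through each action:
  Action 1: shift 'num' : push -> stack = [num] (size 1)
  Action 2: reduce by F -> num : pop 1, push F -> stack = [F] (size 1)
  Action 3: reduce by T -> F : pop 1, push T -> stack = [T] (size 1)
  Action 4: reduce by E -> T : pop 1, push E -> stack = [E] (size 1)
  Action 5: shift '+' : push -> stack = [E, +] (size 2)
  Action 6: shift 'id' : push -> stack = [E, +, id] (size 3)
  Action 7: reduce by F -> id : pop 1, push F -> stack = [E, +, F] (size 3)
  Action 8: reduce by T -> F : pop 1, push T -> stack = [E, +, T] (size 3)
  Action 9: reduce by E -> E + T : pop 3, push E -> stack = [E] (size 1)
  Action 10: shift '+' : push -> stack = [E, +] (size 2)
Final stack size: 2

2


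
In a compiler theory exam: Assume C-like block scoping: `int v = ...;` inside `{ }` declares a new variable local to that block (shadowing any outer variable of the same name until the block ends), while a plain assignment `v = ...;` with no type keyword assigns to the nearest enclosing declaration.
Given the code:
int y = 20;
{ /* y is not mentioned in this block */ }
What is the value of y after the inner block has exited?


Analyzing scoping rules:
Outer scope: declares y = 20
Inner block: y is neither redeclared nor assigned -> unchanged
After the block -> 20
Result: 20

20


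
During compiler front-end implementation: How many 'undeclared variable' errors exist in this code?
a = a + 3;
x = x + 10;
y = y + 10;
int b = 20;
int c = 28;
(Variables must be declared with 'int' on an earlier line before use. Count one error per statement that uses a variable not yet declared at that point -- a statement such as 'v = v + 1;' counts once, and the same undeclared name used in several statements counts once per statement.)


Scanning code line by line:
  Line 1: use 'a' -> ERROR (undeclared)
  Line 2: use 'x' -> ERROR (undeclared)
  Line 3: use 'y' -> ERROR (undeclared)
  Line 4: declare 'b' -> declared = ['b']
  Line 5: declare 'c' -> declared = ['b', 'c']
Total undeclared variable errors: 3

3


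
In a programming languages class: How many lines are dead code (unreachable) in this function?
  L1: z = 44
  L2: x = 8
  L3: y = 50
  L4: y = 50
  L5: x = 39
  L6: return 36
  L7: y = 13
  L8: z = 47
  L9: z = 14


Analyzing control flow:
  L1: reachable (before return)
  L2: reachable (before return)
  L3: reachable (before return)
  L4: reachable (before return)
  L5: reachable (before return)
  L6: reachable (return statement)
  L7: DEAD (after return at L6)
  L8: DEAD (after return at L6)
  L9: DEAD (after return at L6)
Return at L6, total lines = 9
Dead lines: L7 through L9
Count: 3

3


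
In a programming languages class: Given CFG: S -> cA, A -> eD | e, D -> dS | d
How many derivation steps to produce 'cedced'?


Grammar: S -> cA, A -> eD | e, D -> dS | d
Deriving 'cedced':
Step 1: S -> cA => cA
Step 2: A -> eD => ceD
Step 3: D -> dS => cedS
Step 4: S -> cA => cedcA
Step 5: A -> eD => cedceD
Step 6: D -> d => cedced
Total derivation steps: 6

6


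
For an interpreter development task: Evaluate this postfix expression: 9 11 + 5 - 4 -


Processing tokens left to right:
Push 9, Push 11
Pop 9 and 11, compute 9 + 11 = 20, push 20
Push 5
Pop 20 and 5, compute 20 - 5 = 15, push 15
Push 4
Pop 15 and 4, compute 15 - 4 = 11, push 11
Stack result: 11

11


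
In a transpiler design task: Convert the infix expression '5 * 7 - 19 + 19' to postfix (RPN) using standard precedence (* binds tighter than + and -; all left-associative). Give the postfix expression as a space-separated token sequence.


Applying the shunting-yard algorithm:
  Operand 5 -> output
  Push '*' onto operator stack -> op-stack: [*]
  Operand 7 -> output
  See '-' (prec 1); top '*' (prec 2) >= it -> pop '*' to output
  Push '-' onto operator stack -> op-stack: [-]
  Operand 19 -> output
  See '+' (prec 1); top '-' (prec 1) >= it -> pop '-' to output
  Push '+' onto operator stack -> op-stack: [+]
  Operand 19 -> output
  End of input: pop '+' to output
Postfix result: 5 7 * 19 - 19 +

5 7 * 19 - 19 +


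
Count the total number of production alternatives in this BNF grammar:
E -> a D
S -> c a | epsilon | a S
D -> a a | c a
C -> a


Counting alternatives per rule:
  E: 1 alternative(s)
  S: 3 alternative(s)
  D: 2 alternative(s)
  C: 1 alternative(s)
Sum: 1 + 3 + 2 + 1 = 7

7


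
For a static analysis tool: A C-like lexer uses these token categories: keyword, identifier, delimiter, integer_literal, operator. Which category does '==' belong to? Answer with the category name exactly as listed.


Token: '=='
Checking categories:
  identifier: no
  integer_literal: no
  operator: YES
  keyword: no
  delimiter: no
Category: operator

operator


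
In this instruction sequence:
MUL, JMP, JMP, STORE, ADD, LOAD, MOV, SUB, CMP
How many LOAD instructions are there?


Scanning instruction sequence for LOAD:
  Position 1: MUL
  Position 2: JMP
  Position 3: JMP
  Position 4: STORE
  Position 5: ADD
  Position 6: LOAD <- MATCH
  Position 7: MOV
  Position 8: SUB
  Position 9: CMP
Matches at positions: [6]
Total LOAD count: 1

1


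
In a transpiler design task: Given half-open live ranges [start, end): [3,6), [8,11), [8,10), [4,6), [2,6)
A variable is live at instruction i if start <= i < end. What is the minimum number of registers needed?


Live ranges:
  Var0: [3, 6)
  Var1: [8, 11)
  Var2: [8, 10)
  Var3: [4, 6)
  Var4: [2, 6)
Sweep-line events (position, delta, active):
  pos=2 start -> active=1
  pos=3 start -> active=2
  pos=4 start -> active=3
  pos=6 end -> active=2
  pos=6 end -> active=1
  pos=6 end -> active=0
  pos=8 start -> active=1
  pos=8 start -> active=2
  pos=10 end -> active=1
  pos=11 end -> active=0
Maximum simultaneous active: 3
Minimum registers needed: 3

3


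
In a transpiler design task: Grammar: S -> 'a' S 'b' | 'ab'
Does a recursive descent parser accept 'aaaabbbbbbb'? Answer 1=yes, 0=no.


Grammar accepts strings of the form a^n b^n (n >= 1)
Word: 'aaaabbbbbbb'
Counting: 4 a's and 7 b's
Check: 4 == 7? No
Mismatch: a-count != b-count
Rejected

0


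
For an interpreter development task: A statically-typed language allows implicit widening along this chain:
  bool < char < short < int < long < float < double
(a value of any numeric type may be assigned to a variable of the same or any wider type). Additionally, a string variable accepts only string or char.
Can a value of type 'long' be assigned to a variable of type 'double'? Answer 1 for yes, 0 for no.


Target variable type: double
Source value type: long
Numeric ranks: long=4, double=6
Widening allowed iff rank(source) <= rank(target): 4 <= 6? Yes
Result: 1

1


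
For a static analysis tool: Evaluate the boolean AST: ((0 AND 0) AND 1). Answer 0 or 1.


Step 1: Evaluate inner node
  0 AND 0 = 0
Step 2: Evaluate root node
  0 AND 1 = 0

0


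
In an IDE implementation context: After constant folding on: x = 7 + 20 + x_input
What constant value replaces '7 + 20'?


Identifying constant sub-expression:
  Original: x = 7 + 20 + x_input
  7 and 20 are both compile-time constants
  Evaluating: 7 + 20 = 27
  After folding: x = 27 + x_input

27


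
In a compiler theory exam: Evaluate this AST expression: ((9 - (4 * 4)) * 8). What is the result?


Expression: ((9 - (4 * 4)) * 8)
Evaluating step by step:
  4 * 4 = 16
  9 - 16 = -7
  -7 * 8 = -56
Result: -56

-56


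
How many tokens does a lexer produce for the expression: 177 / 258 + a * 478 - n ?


Scanning '177 / 258 + a * 478 - n'
Token 1: '177' -> integer_literal
Token 2: '/' -> operator
Token 3: '258' -> integer_literal
Token 4: '+' -> operator
Token 5: 'a' -> identifier
Token 6: '*' -> operator
Token 7: '478' -> integer_literal
Token 8: '-' -> operator
Token 9: 'n' -> identifier
Total tokens: 9

9


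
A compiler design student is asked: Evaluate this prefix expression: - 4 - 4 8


Parsing prefix expression: - 4 - 4 8
Step 1: Innermost operation '- 4 8'
  4 - 8 = -4
Step 2: Outer operation '- 4 [-4]'
  4 - -4 = 8

8


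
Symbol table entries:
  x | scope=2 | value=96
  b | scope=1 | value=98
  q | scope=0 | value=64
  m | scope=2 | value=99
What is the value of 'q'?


Searching symbol table for 'q':
  x | scope=2 | value=96
  b | scope=1 | value=98
  q | scope=0 | value=64 <- MATCH
  m | scope=2 | value=99
Found 'q' at scope 0 with value 64

64


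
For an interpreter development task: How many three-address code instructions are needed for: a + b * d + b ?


Expression: a + b * d + b
Generating three-address code (respecting * over +/- precedence):
  Instruction 1: t1 = b * d
  Instruction 2: t2 = a + t1
  Instruction 3: t3 = t2 + b
Total instructions: 3

3


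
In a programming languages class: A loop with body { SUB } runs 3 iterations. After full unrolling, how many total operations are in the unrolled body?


Loop body operations: SUB (1 op per iteration)
Unrolling 3 iterations:
  Iteration 1: SUB (1 ops)
  Iteration 2: SUB (1 ops)
  Iteration 3: SUB (1 ops)
Total: 3 iterations * 1 ops/iter = 3 operations

3


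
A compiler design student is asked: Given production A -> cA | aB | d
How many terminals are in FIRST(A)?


Production: A -> cA | aB | d
Examining each alternative for leading terminals:
  A -> cA : first terminal = 'c'
  A -> aB : first terminal = 'a'
  A -> d : first terminal = 'd'
FIRST(A) = {a, c, d}
Count: 3

3


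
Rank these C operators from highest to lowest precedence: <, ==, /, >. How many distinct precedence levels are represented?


Looking up precedence for each operator:
  < -> precedence 4
  == -> precedence 3
  / -> precedence 6
  > -> precedence 4
Sorted highest to lowest: /, <, >, ==
Distinct precedence values: [6, 4, 3]
Number of distinct levels: 3

3


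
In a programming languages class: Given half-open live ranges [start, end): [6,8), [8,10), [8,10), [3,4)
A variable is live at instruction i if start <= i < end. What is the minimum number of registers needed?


Live ranges:
  Var0: [6, 8)
  Var1: [8, 10)
  Var2: [8, 10)
  Var3: [3, 4)
Sweep-line events (position, delta, active):
  pos=3 start -> active=1
  pos=4 end -> active=0
  pos=6 start -> active=1
  pos=8 end -> active=0
  pos=8 start -> active=1
  pos=8 start -> active=2
  pos=10 end -> active=1
  pos=10 end -> active=0
Maximum simultaneous active: 2
Minimum registers needed: 2

2


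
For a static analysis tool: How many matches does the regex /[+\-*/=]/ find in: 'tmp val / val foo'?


Pattern: /[+\-*/=]/ (operators)
Input: 'tmp val / val foo'
Scanning for matches:
  Match 1: '/'
Total matches: 1

1


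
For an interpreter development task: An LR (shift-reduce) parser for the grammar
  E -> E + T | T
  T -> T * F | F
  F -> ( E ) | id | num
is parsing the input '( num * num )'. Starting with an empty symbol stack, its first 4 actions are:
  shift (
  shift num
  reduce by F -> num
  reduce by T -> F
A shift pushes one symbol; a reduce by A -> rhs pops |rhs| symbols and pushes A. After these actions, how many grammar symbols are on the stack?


Tracking the symbol stack through each action:
  Action 1: shift '(' : push -> stack = [(] (size 1)
  Action 2: shift 'num' : push -> stack = [(, num] (size 2)
  Action 3: reduce by F -> num : pop 1, push F -> stack = [(, F] (size 2)
  Action 4: reduce by T -> F : pop 1, push T -> stack = [(, T] (size 2)
Final stack size: 2

2


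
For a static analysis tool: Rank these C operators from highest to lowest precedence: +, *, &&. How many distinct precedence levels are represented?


Looking up precedence for each operator:
  + -> precedence 5
  * -> precedence 6
  && -> precedence 2
Sorted highest to lowest: *, +, &&
Distinct precedence values: [6, 5, 2]
Number of distinct levels: 3

3


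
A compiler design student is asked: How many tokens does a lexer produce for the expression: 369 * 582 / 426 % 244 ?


Scanning '369 * 582 / 426 % 244'
Token 1: '369' -> integer_literal
Token 2: '*' -> operator
Token 3: '582' -> integer_literal
Token 4: '/' -> operator
Token 5: '426' -> integer_literal
Token 6: '%' -> operator
Token 7: '244' -> integer_literal
Total tokens: 7

7


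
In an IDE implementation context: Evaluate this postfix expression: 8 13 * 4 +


Processing tokens left to right:
Push 8, Push 13
Pop 8 and 13, compute 8 * 13 = 104, push 104
Push 4
Pop 104 and 4, compute 104 + 4 = 108, push 108
Stack result: 108

108


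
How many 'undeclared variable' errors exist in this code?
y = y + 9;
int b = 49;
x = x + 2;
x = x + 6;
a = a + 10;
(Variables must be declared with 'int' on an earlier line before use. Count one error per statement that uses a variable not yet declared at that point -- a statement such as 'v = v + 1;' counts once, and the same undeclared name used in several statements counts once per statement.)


Scanning code line by line:
  Line 1: use 'y' -> ERROR (undeclared)
  Line 2: declare 'b' -> declared = ['b']
  Line 3: use 'x' -> ERROR (undeclared)
  Line 4: use 'x' -> ERROR (undeclared)
  Line 5: use 'a' -> ERROR (undeclared)
Total undeclared variable errors: 4

4


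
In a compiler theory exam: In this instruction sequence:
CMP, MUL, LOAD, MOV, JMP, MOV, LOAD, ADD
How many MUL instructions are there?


Scanning instruction sequence for MUL:
  Position 1: CMP
  Position 2: MUL <- MATCH
  Position 3: LOAD
  Position 4: MOV
  Position 5: JMP
  Position 6: MOV
  Position 7: LOAD
  Position 8: ADD
Matches at positions: [2]
Total MUL count: 1

1


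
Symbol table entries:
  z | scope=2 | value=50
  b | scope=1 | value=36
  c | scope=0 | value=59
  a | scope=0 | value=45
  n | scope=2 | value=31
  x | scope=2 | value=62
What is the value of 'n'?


Searching symbol table for 'n':
  z | scope=2 | value=50
  b | scope=1 | value=36
  c | scope=0 | value=59
  a | scope=0 | value=45
  n | scope=2 | value=31 <- MATCH
  x | scope=2 | value=62
Found 'n' at scope 2 with value 31

31


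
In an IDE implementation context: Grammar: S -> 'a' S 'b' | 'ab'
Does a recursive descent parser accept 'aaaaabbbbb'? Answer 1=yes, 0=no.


Grammar accepts strings of the form a^n b^n (n >= 1)
Word: 'aaaaabbbbb'
Counting: 5 a's and 5 b's
Check: 5 == 5? Yes
Derivation (S -> aSb applied 4 time(s), then S -> ab): S => aSb => aaSbb => aaaSbbb => aaaaSbbbb => aaaaabbbbb
Accepted

1


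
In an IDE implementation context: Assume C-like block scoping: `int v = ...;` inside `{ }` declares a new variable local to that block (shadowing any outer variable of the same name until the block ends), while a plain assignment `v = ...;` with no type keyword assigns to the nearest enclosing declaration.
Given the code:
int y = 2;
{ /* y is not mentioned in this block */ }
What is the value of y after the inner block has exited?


Analyzing scoping rules:
Outer scope: declares y = 2
Inner block: y is neither redeclared nor assigned -> unchanged
After the block -> 2
Result: 2

2


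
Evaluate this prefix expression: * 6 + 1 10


Parsing prefix expression: * 6 + 1 10
Step 1: Innermost operation '+ 1 10'
  1 + 10 = 11
Step 2: Outer operation '* 6 [11]'
  6 * 11 = 66

66


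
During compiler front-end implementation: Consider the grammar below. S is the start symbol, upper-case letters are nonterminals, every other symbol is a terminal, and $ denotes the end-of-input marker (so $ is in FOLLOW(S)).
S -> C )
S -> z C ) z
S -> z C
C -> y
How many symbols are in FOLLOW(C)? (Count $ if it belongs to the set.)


S is the start symbol and does not occur in any rule body, so FOLLOW(S) = {$}.
Examining every occurrence of C in a rule body:
  S -> C ) : C is followed by terminal ')' -> add ')'
  S -> z C ) z : C is followed by terminal ')' -> add ')' (already in the set)
  S -> z C : C is at the right end -> add FOLLOW(S) = {$}
  C -> y : C does not occur in the body -> contributes nothing
FOLLOW(C) = {), $}
Count: 2

2


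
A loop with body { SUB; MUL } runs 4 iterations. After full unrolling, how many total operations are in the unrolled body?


Loop body operations: SUB, MUL (2 ops per iteration)
Unrolling 4 iterations:
  Iteration 1: SUB, MUL (2 ops)
  Iteration 2: SUB, MUL (2 ops)
  Iteration 3: SUB, MUL (2 ops)
  Iteration 4: SUB, MUL (2 ops)
Total: 4 iterations * 2 ops/iter = 8 operations

8


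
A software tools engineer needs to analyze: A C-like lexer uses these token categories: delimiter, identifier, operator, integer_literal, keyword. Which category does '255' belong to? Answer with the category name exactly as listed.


Token: '255'
Checking categories:
  identifier: no
  integer_literal: YES
  operator: no
  keyword: no
  delimiter: no
Category: integer_literal

integer_literal


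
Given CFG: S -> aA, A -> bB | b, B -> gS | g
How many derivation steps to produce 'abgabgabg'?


Grammar: S -> aA, A -> bB | b, B -> gS | g
Deriving 'abgabgabg':
Step 1: S -> aA => aA
Step 2: A -> bB => abB
Step 3: B -> gS => abgS
Step 4: S -> aA => abgaA
Step 5: A -> bB => abgabB
Step 6: B -> gS => abgabgS
Step 7: S -> aA => abgabgaA
Step 8: A -> bB => abgabgabB
Step 9: B -> g => abgabgabg
Total derivation steps: 9

9


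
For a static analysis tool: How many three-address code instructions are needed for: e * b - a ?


Expression: e * b - a
Generating three-address code (respecting * over +/- precedence):
  Instruction 1: t1 = e * b
  Instruction 2: t2 = t1 - a
Total instructions: 2

2


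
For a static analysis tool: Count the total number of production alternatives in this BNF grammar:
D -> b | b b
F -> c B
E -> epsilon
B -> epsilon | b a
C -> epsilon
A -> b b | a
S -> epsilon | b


Counting alternatives per rule:
  D: 2 alternative(s)
  F: 1 alternative(s)
  E: 1 alternative(s)
  B: 2 alternative(s)
  C: 1 alternative(s)
  A: 2 alternative(s)
  S: 2 alternative(s)
Sum: 2 + 1 + 1 + 2 + 1 + 2 + 2 = 11

11


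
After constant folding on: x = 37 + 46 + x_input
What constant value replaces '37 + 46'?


Identifying constant sub-expression:
  Original: x = 37 + 46 + x_input
  37 and 46 are both compile-time constants
  Evaluating: 37 + 46 = 83
  After folding: x = 83 + x_input

83


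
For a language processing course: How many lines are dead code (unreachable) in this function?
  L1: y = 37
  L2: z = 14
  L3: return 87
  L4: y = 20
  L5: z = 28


Analyzing control flow:
  L1: reachable (before return)
  L2: reachable (before return)
  L3: reachable (return statement)
  L4: DEAD (after return at L3)
  L5: DEAD (after return at L3)
Return at L3, total lines = 5
Dead lines: L4 through L5
Count: 2

2


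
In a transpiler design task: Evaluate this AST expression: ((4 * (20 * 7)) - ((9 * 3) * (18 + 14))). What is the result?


Expression: ((4 * (20 * 7)) - ((9 * 3) * (18 + 14)))
Evaluating step by step:
  20 * 7 = 140
  4 * 140 = 560
  9 * 3 = 27
  18 + 14 = 32
  27 * 32 = 864
  560 - 864 = -304
Result: -304

-304


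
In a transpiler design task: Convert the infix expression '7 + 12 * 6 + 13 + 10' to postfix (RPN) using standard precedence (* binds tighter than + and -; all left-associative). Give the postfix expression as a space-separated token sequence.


Applying the shunting-yard algorithm:
  Operand 7 -> output
  Push '+' onto operator stack -> op-stack: [+]
  Operand 12 -> output
  Push '*' onto operator stack -> op-stack: [+, *]
  Operand 6 -> output
  See '+' (prec 1); top '*' (prec 2) >= it -> pop '*' to output
  See '+' (prec 1); top '+' (prec 1) >= it -> pop '+' to output
  Push '+' onto operator stack -> op-stack: [+]
  Operand 13 -> output
  See '+' (prec 1); top '+' (prec 1) >= it -> pop '+' to output
  Push '+' onto operator stack -> op-stack: [+]
  Operand 10 -> output
  End of input: pop '+' to output
Postfix result: 7 12 6 * + 13 + 10 +

7 12 6 * + 13 + 10 +


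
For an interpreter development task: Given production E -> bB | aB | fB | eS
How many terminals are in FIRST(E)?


Production: E -> bB | aB | fB | eS
Examining each alternative for leading terminals:
  E -> bB : first terminal = 'b'
  E -> aB : first terminal = 'a'
  E -> fB : first terminal = 'f'
  E -> eS : first terminal = 'e'
FIRST(E) = {a, b, e, f}
Count: 4

4


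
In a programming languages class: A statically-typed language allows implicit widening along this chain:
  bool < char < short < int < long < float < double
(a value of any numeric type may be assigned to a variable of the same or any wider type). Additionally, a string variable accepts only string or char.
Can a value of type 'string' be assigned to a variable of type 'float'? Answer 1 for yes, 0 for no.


Target variable type: float
Source value type: string
Rule: string cannot widen to any numeric type
Result: 0

0


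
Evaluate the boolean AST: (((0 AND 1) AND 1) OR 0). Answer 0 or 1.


Step 1: Evaluate inner node
  0 AND 1 = 0
Step 2: Evaluate next node
  0 AND 1 = 0
Step 3: Evaluate root node
  0 OR 0 = 0

0


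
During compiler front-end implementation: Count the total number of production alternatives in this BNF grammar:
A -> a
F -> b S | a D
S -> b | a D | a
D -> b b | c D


Counting alternatives per rule:
  A: 1 alternative(s)
  F: 2 alternative(s)
  S: 3 alternative(s)
  D: 2 alternative(s)
Sum: 1 + 2 + 3 + 2 = 8

8


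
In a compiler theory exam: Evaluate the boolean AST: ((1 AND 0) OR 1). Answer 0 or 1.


Step 1: Evaluate inner node
  1 AND 0 = 0
Step 2: Evaluate root node
  0 OR 1 = 1

1


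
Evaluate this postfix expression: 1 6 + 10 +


Processing tokens left to right:
Push 1, Push 6
Pop 1 and 6, compute 1 + 6 = 7, push 7
Push 10
Pop 7 and 10, compute 7 + 10 = 17, push 17
Stack result: 17

17


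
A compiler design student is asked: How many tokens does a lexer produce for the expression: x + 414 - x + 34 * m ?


Scanning 'x + 414 - x + 34 * m'
Token 1: 'x' -> identifier
Token 2: '+' -> operator
Token 3: '414' -> integer_literal
Token 4: '-' -> operator
Token 5: 'x' -> identifier
Token 6: '+' -> operator
Token 7: '34' -> integer_literal
Token 8: '*' -> operator
Token 9: 'm' -> identifier
Total tokens: 9

9


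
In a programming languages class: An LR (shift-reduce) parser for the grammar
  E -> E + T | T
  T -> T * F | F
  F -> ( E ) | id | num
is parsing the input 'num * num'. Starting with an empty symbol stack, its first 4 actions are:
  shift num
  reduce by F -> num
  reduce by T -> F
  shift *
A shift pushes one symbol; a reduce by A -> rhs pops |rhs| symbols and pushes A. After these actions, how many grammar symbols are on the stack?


Tracking the symbol stack through each action:
  Action 1: shift 'num' : push -> stack = [num] (size 1)
  Action 2: reduce by F -> num : pop 1, push F -> stack = [F] (size 1)
  Action 3: reduce by T -> F : pop 1, push T -> stack = [T] (size 1)
  Action 4: shift '*' : push -> stack = [T, *] (size 2)
Final stack size: 2

2


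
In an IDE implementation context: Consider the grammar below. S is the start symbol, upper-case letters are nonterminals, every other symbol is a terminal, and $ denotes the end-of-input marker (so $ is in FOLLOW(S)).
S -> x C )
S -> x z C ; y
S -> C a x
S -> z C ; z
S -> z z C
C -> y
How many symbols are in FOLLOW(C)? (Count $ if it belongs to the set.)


S is the start symbol and does not occur in any rule body, so FOLLOW(S) = {$}.
Examining every occurrence of C in a rule body:
  S -> x C ) : C is followed by terminal ')' -> add ')'
  S -> x z C ; y : C is followed by terminal ';' -> add ';'
  S -> C a x : C is followed by terminal 'a' -> add 'a'
  S -> z C ; z : C is followed by terminal ';' -> add ';' (already in the set)
  S -> z z C : C is at the right end -> add FOLLOW(S) = {$}
  C -> y : C does not occur in the body -> contributes nothing
FOLLOW(C) = {), ;, a, $}
Count: 4

4


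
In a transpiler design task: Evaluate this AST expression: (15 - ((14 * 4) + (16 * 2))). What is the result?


Expression: (15 - ((14 * 4) + (16 * 2)))
Evaluating step by step:
  14 * 4 = 56
  16 * 2 = 32
  56 + 32 = 88
  15 - 88 = -73
Result: -73

-73


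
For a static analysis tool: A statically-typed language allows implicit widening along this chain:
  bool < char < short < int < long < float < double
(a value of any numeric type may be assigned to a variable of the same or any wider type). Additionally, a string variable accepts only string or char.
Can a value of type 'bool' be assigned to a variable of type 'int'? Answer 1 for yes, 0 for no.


Target variable type: int
Source value type: bool
Numeric ranks: bool=0, int=3
Widening allowed iff rank(source) <= rank(target): 0 <= 3? Yes
Result: 1

1


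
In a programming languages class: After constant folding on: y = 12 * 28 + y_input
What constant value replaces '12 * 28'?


Identifying constant sub-expression:
  Original: y = 12 * 28 + y_input
  12 and 28 are both compile-time constants
  Evaluating: 12 * 28 = 336
  After folding: y = 336 + y_input

336


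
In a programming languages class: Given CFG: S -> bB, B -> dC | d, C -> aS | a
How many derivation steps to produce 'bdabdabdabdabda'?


Grammar: S -> bB, B -> dC | d, C -> aS | a
Deriving 'bdabdabdabdabda':
Step 1: S -> bB => bB
Step 2: B -> dC => bdC
Step 3: C -> aS => bdaS
Step 4: S -> bB => bdabB
Step 5: B -> dC => bdabdC
Step 6: C -> aS => bdabdaS
Step 7: S -> bB => bdabdabB
Step 8: B -> dC => bdabdabdC
Step 9: C -> aS => bdabdabdaS
Step 10: S -> bB => bdabdabdabB
Step 11: B -> dC => bdabdabdabdC
Step 12: C -> aS => bdabdabdabdaS
Step 13: S -> bB => bdabdabdabdabB
Step 14: B -> dC => bdabdabdabdabdC
Step 15: C -> a => bdabdabdabdabda
Total derivation steps: 15

15


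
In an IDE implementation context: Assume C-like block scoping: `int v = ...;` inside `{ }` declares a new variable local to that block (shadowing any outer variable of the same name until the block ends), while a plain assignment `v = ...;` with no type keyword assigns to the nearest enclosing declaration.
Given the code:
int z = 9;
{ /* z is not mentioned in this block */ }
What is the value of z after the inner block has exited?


Analyzing scoping rules:
Outer scope: declares z = 9
Inner block: z is neither redeclared nor assigned -> unchanged
After the block -> 9
Result: 9

9


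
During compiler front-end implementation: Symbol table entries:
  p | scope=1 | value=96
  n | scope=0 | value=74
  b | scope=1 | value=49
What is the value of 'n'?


Searching symbol table for 'n':
  p | scope=1 | value=96
  n | scope=0 | value=74 <- MATCH
  b | scope=1 | value=49
Found 'n' at scope 0 with value 74

74


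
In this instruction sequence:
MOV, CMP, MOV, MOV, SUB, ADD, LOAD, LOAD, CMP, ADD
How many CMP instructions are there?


Scanning instruction sequence for CMP:
  Position 1: MOV
  Position 2: CMP <- MATCH
  Position 3: MOV
  Position 4: MOV
  Position 5: SUB
  Position 6: ADD
  Position 7: LOAD
  Position 8: LOAD
  Position 9: CMP <- MATCH
  Position 10: ADD
Matches at positions: [2, 9]
Total CMP count: 2

2


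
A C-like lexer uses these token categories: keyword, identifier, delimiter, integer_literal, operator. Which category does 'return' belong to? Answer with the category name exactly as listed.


Token: 'return'
Checking categories:
  identifier: no
  integer_literal: no
  operator: no
  keyword: YES
  delimiter: no
Category: keyword

keyword


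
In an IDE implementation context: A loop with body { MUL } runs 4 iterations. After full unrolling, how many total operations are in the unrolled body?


Loop body operations: MUL (1 op per iteration)
Unrolling 4 iterations:
  Iteration 1: MUL (1 ops)
  Iteration 2: MUL (1 ops)
  Iteration 3: MUL (1 ops)
  Iteration 4: MUL (1 ops)
Total: 4 iterations * 1 ops/iter = 4 operations

4


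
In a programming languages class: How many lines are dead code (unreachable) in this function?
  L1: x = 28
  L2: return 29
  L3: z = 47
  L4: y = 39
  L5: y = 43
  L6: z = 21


Analyzing control flow:
  L1: reachable (before return)
  L2: reachable (return statement)
  L3: DEAD (after return at L2)
  L4: DEAD (after return at L2)
  L5: DEAD (after return at L2)
  L6: DEAD (after return at L2)
Return at L2, total lines = 6
Dead lines: L3 through L6
Count: 4

4


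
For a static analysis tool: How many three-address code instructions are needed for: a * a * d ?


Expression: a * a * d
Generating three-address code (respecting * over +/- precedence):
  Instruction 1: t1 = a * a
  Instruction 2: t2 = t1 * d
Total instructions: 2

2


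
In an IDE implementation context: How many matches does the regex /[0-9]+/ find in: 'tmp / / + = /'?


Pattern: /[0-9]+/ (int literals)
Input: 'tmp / / + = /'
Scanning for matches:
Total matches: 0

0


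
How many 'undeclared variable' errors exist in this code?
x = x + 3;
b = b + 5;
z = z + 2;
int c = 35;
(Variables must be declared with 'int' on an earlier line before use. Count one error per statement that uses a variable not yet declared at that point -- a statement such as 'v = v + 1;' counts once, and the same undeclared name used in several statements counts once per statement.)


Scanning code line by line:
  Line 1: use 'x' -> ERROR (undeclared)
  Line 2: use 'b' -> ERROR (undeclared)
  Line 3: use 'z' -> ERROR (undeclared)
  Line 4: declare 'c' -> declared = ['c']
Total undeclared variable errors: 3

3


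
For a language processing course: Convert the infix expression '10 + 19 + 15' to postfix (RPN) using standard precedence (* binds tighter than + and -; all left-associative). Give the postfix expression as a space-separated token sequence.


Applying the shunting-yard algorithm:
  Operand 10 -> output
  Push '+' onto operator stack -> op-stack: [+]
  Operand 19 -> output
  See '+' (prec 1); top '+' (prec 1) >= it -> pop '+' to output
  Push '+' onto operator stack -> op-stack: [+]
  Operand 15 -> output
  End of input: pop '+' to output
Postfix result: 10 19 + 15 +

10 19 + 15 +


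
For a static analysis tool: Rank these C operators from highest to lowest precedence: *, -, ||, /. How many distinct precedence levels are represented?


Looking up precedence for each operator:
  * -> precedence 6
  - -> precedence 5
  || -> precedence 1
  / -> precedence 6
Sorted highest to lowest: *, /, -, ||
Distinct precedence values: [6, 5, 1]
Number of distinct levels: 3

3


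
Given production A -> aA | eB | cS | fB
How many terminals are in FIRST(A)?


Production: A -> aA | eB | cS | fB
Examining each alternative for leading terminals:
  A -> aA : first terminal = 'a'
  A -> eB : first terminal = 'e'
  A -> cS : first terminal = 'c'
  A -> fB : first terminal = 'f'
FIRST(A) = {a, c, e, f}
Count: 4

4


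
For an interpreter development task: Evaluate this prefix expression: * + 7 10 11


Parsing prefix expression: * + 7 10 11
Step 1: Innermost operation '+ 7 10'
  7 + 10 = 17
Step 2: Outer operation '* [17] 11'
  17 * 11 = 187

187


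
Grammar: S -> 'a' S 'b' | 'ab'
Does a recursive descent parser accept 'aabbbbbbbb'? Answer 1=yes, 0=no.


Grammar accepts strings of the form a^n b^n (n >= 1)
Word: 'aabbbbbbbb'
Counting: 2 a's and 8 b's
Check: 2 == 8? No
Mismatch: a-count != b-count
Rejected

0


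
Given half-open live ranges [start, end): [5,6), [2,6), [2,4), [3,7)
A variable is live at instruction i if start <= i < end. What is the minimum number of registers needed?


Live ranges:
  Var0: [5, 6)
  Var1: [2, 6)
  Var2: [2, 4)
  Var3: [3, 7)
Sweep-line events (position, delta, active):
  pos=2 start -> active=1
  pos=2 start -> active=2
  pos=3 start -> active=3
  pos=4 end -> active=2
  pos=5 start -> active=3
  pos=6 end -> active=2
  pos=6 end -> active=1
  pos=7 end -> active=0
Maximum simultaneous active: 3
Minimum registers needed: 3

3


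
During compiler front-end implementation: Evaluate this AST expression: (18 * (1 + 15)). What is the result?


Expression: (18 * (1 + 15))
Evaluating step by step:
  1 + 15 = 16
  18 * 16 = 288
Result: 288

288


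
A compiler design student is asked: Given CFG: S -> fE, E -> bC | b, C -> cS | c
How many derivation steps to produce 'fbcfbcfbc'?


Grammar: S -> fE, E -> bC | b, C -> cS | c
Deriving 'fbcfbcfbc':
Step 1: S -> fE => fE
Step 2: E -> bC => fbC
Step 3: C -> cS => fbcS
Step 4: S -> fE => fbcfE
Step 5: E -> bC => fbcfbC
Step 6: C -> cS => fbcfbcS
Step 7: S -> fE => fbcfbcfE
Step 8: E -> bC => fbcfbcfbC
Step 9: C -> c => fbcfbcfbc
Total derivation steps: 9

9


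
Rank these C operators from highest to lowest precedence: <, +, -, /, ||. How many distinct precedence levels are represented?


Looking up precedence for each operator:
  < -> precedence 4
  + -> precedence 5
  - -> precedence 5
  / -> precedence 6
  || -> precedence 1
Sorted highest to lowest: /, +, -, <, ||
Distinct precedence values: [6, 5, 4, 1]
Number of distinct levels: 4

4


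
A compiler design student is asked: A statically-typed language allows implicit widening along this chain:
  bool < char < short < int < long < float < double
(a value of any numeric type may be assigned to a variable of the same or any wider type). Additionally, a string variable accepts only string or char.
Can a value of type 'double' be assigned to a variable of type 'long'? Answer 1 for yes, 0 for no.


Target variable type: long
Source value type: double
Numeric ranks: double=6, long=4
Widening allowed iff rank(source) <= rank(target): 6 <= 4? No
Result: 0

0


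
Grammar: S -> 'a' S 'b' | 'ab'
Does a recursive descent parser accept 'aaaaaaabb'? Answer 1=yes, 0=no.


Grammar accepts strings of the form a^n b^n (n >= 1)
Word: 'aaaaaaabb'
Counting: 7 a's and 2 b's
Check: 7 == 2? No
Mismatch: a-count != b-count
Rejected

0


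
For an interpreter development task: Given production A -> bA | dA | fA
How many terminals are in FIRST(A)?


Production: A -> bA | dA | fA
Examining each alternative for leading terminals:
  A -> bA : first terminal = 'b'
  A -> dA : first terminal = 'd'
  A -> fA : first terminal = 'f'
FIRST(A) = {b, d, f}
Count: 3

3


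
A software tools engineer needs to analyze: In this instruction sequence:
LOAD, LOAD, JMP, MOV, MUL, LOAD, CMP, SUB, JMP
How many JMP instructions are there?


Scanning instruction sequence for JMP:
  Position 1: LOAD
  Position 2: LOAD
  Position 3: JMP <- MATCH
  Position 4: MOV
  Position 5: MUL
  Position 6: LOAD
  Position 7: CMP
  Position 8: SUB
  Position 9: JMP <- MATCH
Matches at positions: [3, 9]
Total JMP count: 2

2


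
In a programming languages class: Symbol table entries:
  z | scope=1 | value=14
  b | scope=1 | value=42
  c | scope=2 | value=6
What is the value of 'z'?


Searching symbol table for 'z':
  z | scope=1 | value=14 <- MATCH
  b | scope=1 | value=42
  c | scope=2 | value=6
Found 'z' at scope 1 with value 14

14


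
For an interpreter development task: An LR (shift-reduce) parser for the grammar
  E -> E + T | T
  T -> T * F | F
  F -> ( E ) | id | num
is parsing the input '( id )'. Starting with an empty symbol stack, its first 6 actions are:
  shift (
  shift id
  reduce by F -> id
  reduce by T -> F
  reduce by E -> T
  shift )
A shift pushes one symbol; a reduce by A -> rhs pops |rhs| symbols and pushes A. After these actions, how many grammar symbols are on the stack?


Tracking the symbol stack through each action:
  Action 1: shift '(' : push -> stack = [(] (size 1)
  Action 2: shift 'id' : push -> stack = [(, id] (size 2)
  Action 3: reduce by F -> id : pop 1, push F -> stack = [(, F] (size 2)
  Action 4: reduce by T -> F : pop 1, push T -> stack = [(, T] (size 2)
  Action 5: reduce by E -> T : pop 1, push E -> stack = [(, E] (size 2)
  Action 6: shift ')' : push -> stack = [(, E, )] (size 3)
Final stack size: 3

3


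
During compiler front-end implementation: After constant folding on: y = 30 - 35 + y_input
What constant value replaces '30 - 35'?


Identifying constant sub-expression:
  Original: y = 30 - 35 + y_input
  30 and 35 are both compile-time constants
  Evaluating: 30 - 35 = -5
  After folding: y = -5 + y_input

-5


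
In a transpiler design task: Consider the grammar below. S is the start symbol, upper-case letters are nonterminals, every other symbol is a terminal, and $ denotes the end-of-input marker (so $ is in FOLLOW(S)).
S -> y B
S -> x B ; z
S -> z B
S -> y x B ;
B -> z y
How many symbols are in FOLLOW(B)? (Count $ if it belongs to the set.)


S is the start symbol and does not occur in any rule body, so FOLLOW(S) = {$}.
Examining every occurrence of B in a rule body:
  S -> y B : B is at the right end -> add FOLLOW(S) = {$}
  S -> x B ; z : B is followed by terminal ';' -> add ';'
  S -> z B : B is at the right end -> add FOLLOW(S) = {$} (already in the set)
  S -> y x B ; : B is followed by terminal ';' -> add ';' (already in the set)
  B -> z y : B does not occur in the body -> contributes nothing
FOLLOW(B) = {;, $}
Count: 2

2


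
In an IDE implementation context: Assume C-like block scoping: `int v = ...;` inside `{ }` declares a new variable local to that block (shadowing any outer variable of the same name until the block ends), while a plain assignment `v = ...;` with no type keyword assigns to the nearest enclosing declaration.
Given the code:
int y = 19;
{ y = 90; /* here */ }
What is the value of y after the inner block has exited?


Analyzing scoping rules:
Outer scope: declares y = 19
Inner block: 'y = 90;' has no type keyword, so it is an assignment to the outer y (no shadowing)
The assignment changed the outer variable itself, so the new value persists after the block -> 90
Result: 90

90


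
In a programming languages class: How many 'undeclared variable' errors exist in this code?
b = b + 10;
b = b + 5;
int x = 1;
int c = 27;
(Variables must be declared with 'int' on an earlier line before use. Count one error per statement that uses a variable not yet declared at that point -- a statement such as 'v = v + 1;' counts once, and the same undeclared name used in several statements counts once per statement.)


Scanning code line by line:
  Line 1: use 'b' -> ERROR (undeclared)
  Line 2: use 'b' -> ERROR (undeclared)
  Line 3: declare 'x' -> declared = ['x']
  Line 4: declare 'c' -> declared = ['c', 'x']
Total undeclared variable errors: 2

2


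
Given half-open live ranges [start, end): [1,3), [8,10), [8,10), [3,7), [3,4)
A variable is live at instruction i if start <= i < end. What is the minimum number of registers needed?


Live ranges:
  Var0: [1, 3)
  Var1: [8, 10)
  Var2: [8, 10)
  Var3: [3, 7)
  Var4: [3, 4)
Sweep-line events (position, delta, active):
  pos=1 start -> active=1
  pos=3 end -> active=0
  pos=3 start -> active=1
  pos=3 start -> active=2
  pos=4 end -> active=1
  pos=7 end -> active=0
  pos=8 start -> active=1
  pos=8 start -> active=2
  pos=10 end -> active=1
  pos=10 end -> active=0
Maximum simultaneous active: 2
Minimum registers needed: 2

2


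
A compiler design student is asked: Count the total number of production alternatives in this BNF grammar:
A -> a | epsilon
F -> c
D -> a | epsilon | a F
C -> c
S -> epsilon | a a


Counting alternatives per rule:
  A: 2 alternative(s)
  F: 1 alternative(s)
  D: 3 alternative(s)
  C: 1 alternative(s)
  S: 2 alternative(s)
Sum: 2 + 1 + 3 + 1 + 2 = 9

9
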